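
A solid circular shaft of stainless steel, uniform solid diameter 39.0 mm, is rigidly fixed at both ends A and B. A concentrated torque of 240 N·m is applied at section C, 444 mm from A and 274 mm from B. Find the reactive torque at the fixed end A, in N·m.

91.6 N·m

With uniform GJ and both ends fixed, compatibility θ_AC = θ_CB gives T_A·a = T_B·b, together with T_A + T_B = T₀.
T_A = T₀·b/(a+b) = 240.0·274/718.0 = 91.59 N·m; T_B = 148.4 N·m.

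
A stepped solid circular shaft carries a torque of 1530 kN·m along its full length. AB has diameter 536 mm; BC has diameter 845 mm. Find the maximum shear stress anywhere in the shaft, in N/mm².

Under the same torque, τ_max = 16T/(πd³) is largest where d is smallest — segment AB (d = 536 mm).
τ_max = 16·1.530e6/(π·(0.536)³) = 5.060×10^7 Pa.

50.6 N/mm²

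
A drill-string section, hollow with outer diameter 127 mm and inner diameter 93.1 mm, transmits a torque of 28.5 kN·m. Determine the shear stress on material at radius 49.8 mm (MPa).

J = π(d_o⁴ − d_i⁴)/32 = π(0.127⁴ − 0.0931⁴)/32 = 1.816×10^-5 m⁴.
Shear stress varies linearly with radius: τ = T·r/J = 28500 × 0.0498 / 1.816×10^-5 = 7.814×10^7 Pa.

78.1 MPa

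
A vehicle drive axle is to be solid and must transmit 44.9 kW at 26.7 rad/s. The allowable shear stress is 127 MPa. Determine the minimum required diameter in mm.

ω = 26.7 rad/s, so T = P/ω = 44.9×10³ / 26.70 = 1682 N·m.
For a solid shaft τ_max = 16T/(πd³), so d = (16T/(π τ_allow))^(1/3) = (16·1682/(π·1.27×10^8))^(1/3) = 0.04070 m.

40.7 mm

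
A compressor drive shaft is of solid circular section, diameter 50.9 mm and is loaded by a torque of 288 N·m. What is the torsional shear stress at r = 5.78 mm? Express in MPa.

J = πd⁴/32 = π(0.0509)⁴/32 = 6.590×10^-7 m⁴.
Shear stress varies linearly with radius: τ = T·r/J = 288.0 × 0.00578 / 6.590×10^-7 = 2.526×10^6 Pa.

2.53 MPa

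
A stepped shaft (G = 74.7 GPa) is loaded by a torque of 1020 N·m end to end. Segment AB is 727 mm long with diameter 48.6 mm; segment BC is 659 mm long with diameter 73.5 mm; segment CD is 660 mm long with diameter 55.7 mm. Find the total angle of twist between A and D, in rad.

J_AB = π(0.0486)⁴/32 = 5.48×10^-7 m⁴; J_BC = π(0.0735)⁴/32 = 2.87×10^-6 m⁴; J_CD = π(0.0557)⁴/32 = 9.45×10^-7 m⁴.
θ = (T/G)·Σ L_i/J_i = (1020/74.7×10⁹)·(0.727/5.48×10^-7 + 0.659/2.87×10^-6 + 0.660/9.45×10^-7) = 0.03080 rad.

0.0308 rad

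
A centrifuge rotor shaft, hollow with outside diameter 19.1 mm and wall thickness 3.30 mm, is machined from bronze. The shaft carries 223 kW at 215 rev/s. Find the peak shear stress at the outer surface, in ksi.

ω = 2π·215 = 1351 rad/s, so T = P/ω = 223×10³ / 1351 = 165.1 N·m.
J = π(d_o⁴ − d_i⁴)/32 = π(0.0191⁴ − 0.0125⁴)/32 = 1.067×10^-8 m⁴.
τ_max = T·r/J = 165.1 × 0.00955 / 1.067×10^-8 = 1.478×10^8 Pa.

21.4 ksi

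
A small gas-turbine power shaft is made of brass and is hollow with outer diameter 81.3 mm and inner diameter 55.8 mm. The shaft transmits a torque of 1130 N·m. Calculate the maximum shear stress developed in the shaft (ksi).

2.00 ksi

J = π(d_o⁴ − d_i⁴)/32 = π(0.0813⁴ − 0.0558⁴)/32 = 3.337×10^-6 m⁴.
τ_max = T·r/J = 1130 × 0.0406 / 3.337×10^-6 = 1.376×10^7 Pa.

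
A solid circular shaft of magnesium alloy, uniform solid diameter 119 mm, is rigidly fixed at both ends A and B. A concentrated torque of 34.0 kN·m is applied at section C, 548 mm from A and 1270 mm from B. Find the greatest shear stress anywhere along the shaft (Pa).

7.18e7 Pa

With uniform GJ and both ends fixed, compatibility θ_AC = θ_CB gives T_A·a = T_B·b, together with T_A + T_B = T₀.
T_A = T₀·b/(a+b) = 34000·1270/1818 = 23750 N·m; T_B = 10250 N·m.
τ in each portion: τ_AC = 7.18×10^7 Pa, τ_CB = 3.10×10^7 Pa; maximum is in AC.
τ_max = T_AC·r/J = 23750·0.0595/1.97×10^-5 = 7.178×10^7 Pa.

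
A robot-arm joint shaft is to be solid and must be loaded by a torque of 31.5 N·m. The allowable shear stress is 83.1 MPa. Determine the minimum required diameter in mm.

For a solid shaft τ_max = 16T/(πd³), so d = (16T/(π τ_allow))^(1/3) = (16·31.50/(π·8.31×10^7))^(1/3) = 0.01245 m.

12.5 mm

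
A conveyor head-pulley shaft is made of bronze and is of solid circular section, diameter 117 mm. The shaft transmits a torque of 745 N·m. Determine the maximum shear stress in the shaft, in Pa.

J = πd⁴/32 = π(0.117)⁴/32 = 1.840×10^-5 m⁴.
τ_max = T·r/J = 745.0 × 0.0585 / 1.840×10^-5 = 2.369×10^6 Pa.

2.37e6 Pa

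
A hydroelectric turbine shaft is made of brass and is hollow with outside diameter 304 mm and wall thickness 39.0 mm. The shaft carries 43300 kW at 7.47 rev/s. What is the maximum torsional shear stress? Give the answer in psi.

34900 psi

ω = 2π·7.47 = 46.94 rad/s, so T = P/ω = 43300×10³ / 46.94 = 922500 N·m.
J = π(d_o⁴ − d_i⁴)/32 = π(0.304⁴ − 0.226⁴)/32 = 5.824×10^-4 m⁴.
τ_max = T·r/J = 922500 × 0.152 / 5.824×10^-4 = 2.408×10^8 Pa.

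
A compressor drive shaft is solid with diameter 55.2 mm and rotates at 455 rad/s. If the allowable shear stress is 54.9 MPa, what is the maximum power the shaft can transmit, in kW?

J = πd⁴/32 = π(0.0552)⁴/32 = 9.115×10^-7 m⁴.
T_max = τ_allow·J/r = 5.49×10^7 × 9.115×10^-7 / 0.0276 = 1813 N·m.
ω = 455 rad/s, so P_max = T_max·ω = 8.250×10^5 W.

825 kW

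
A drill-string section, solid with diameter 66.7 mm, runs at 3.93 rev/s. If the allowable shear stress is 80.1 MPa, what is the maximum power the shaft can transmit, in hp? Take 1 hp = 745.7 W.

155 hp

J = πd⁴/32 = π(0.0667)⁴/32 = 1.943×10^-6 m⁴.
T_max = τ_allow·J/r = 8.01×10^7 × 1.943×10^-6 / 0.0334 = 4667 N·m.
ω = 2π·3.93 = 24.69 rad/s, so P_max = T_max·ω = 1.152×10^5 W.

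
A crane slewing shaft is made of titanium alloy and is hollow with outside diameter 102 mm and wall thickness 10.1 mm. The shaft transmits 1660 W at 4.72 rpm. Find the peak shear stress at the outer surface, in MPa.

ω = 2π·4.72/60 = 0.4943 rad/s, so T = P/ω = 1660 / 0.4943 = 3358 N·m.
J = π(d_o⁴ − d_i⁴)/32 = π(0.102⁴ − 0.0818⁴)/32 = 6.231×10^-6 m⁴.
τ_max = T·r/J = 3358 × 0.0510 / 6.231×10^-6 = 2.749×10^7 Pa.

27.5 MPa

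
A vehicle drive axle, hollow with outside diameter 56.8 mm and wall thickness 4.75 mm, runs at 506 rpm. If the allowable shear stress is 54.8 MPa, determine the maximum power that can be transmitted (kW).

54.2 kW

J = π(d_o⁴ − d_i⁴)/32 = π(0.0568⁴ − 0.0473⁴)/32 = 5.305×10^-7 m⁴.
T_max = τ_allow·J/r = 5.48×10^7 × 5.305×10^-7 / 0.0284 = 1024 N·m.
ω = 2π·506/60 = 52.99 rad/s, so P_max = T_max·ω = 5.424×10^4 W.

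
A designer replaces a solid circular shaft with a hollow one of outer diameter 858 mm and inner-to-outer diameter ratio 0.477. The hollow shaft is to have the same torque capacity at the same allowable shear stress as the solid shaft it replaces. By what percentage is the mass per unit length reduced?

Equal τ_max and T ⇒ the solid shaft needs d_s³ = d_o³(1−k⁴), so d_s = 858·(1−0.477⁴)^(1/3) = 842.9 mm.
Area ratio A_h/A_s = d_o²(1−k²)/d_s² = (1−k²)/(1−k⁴)^(2/3) = 0.8003.
Mass saving = 1 − 0.8003 = 20.0 %.

20.0 %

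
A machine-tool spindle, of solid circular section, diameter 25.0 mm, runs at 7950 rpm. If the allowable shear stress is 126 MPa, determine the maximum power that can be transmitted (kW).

322 kW

J = πd⁴/32 = π(0.0250)⁴/32 = 3.835×10^-8 m⁴.
T_max = τ_allow·J/r = 1.26×10^8 × 3.835×10^-8 / 0.0125 = 386.6 N·m.
ω = 2π·7950/60 = 832.5 rad/s, so P_max = T_max·ω = 3.218×10^5 W.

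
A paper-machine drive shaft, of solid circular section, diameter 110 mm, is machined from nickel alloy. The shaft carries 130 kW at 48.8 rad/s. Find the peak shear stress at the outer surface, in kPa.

ω = 48.8 rad/s, so T = P/ω = 130×10³ / 48.80 = 2664 N·m.
J = πd⁴/32 = π(0.110)⁴/32 = 1.437×10^-5 m⁴.
τ_max = T·r/J = 2664 × 0.0550 / 1.437×10^-5 = 1.019×10^7 Pa.

10200 kPa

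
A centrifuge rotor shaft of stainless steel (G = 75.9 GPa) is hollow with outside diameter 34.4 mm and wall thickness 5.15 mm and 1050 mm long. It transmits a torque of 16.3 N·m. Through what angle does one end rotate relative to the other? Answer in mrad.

2.16 mrad

J = π(d_o⁴ − d_i⁴)/32 = π(0.0344⁴ − 0.0241⁴)/32 = 1.044×10^-7 m⁴.
θ = T·L/(G·J) = 16.30 × 1.05 / (75.9×10⁹ × 1.044×10^-7) = 2.161×10^-3 rad.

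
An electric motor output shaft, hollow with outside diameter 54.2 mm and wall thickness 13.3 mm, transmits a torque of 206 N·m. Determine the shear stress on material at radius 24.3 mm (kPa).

J = π(d_o⁴ − d_i⁴)/32 = π(0.0542⁴ − 0.0276⁴)/32 = 7.903×10^-7 m⁴.
Shear stress varies linearly with radius: τ = T·r/J = 206.0 × 0.0243 / 7.903×10^-7 = 6.334×10^6 Pa.

6330 kPa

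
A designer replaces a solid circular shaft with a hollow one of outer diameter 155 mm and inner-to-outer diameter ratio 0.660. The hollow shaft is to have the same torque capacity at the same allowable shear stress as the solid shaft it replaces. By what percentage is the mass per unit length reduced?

35.1 %

Equal τ_max and T ⇒ the solid shaft needs d_s³ = d_o³(1−k⁴), so d_s = 155·(1−0.660⁴)^(1/3) = 144.5 mm.
Area ratio A_h/A_s = d_o²(1−k²)/d_s² = (1−k²)/(1−k⁴)^(2/3) = 0.6494.
Mass saving = 1 − 0.6494 = 35.1 %.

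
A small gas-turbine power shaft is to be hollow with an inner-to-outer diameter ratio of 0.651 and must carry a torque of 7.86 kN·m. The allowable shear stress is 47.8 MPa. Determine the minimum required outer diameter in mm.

For a hollow shaft with d_i/d_o = 0.651: τ_max = 16T/(π d_o³ (1−k⁴)), so d_o = [16T/(π τ_allow (1−k⁴))]^(1/3) = [16·7860/(π·4.78×10^7·0.8204)]^(1/3) = 0.1007 m.

101 mm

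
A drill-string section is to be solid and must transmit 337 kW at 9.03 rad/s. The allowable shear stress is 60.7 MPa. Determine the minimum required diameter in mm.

ω = 9.03 rad/s, so T = P/ω = 337×10³ / 9.030 = 37320 N·m.
For a solid shaft τ_max = 16T/(πd³), so d = (16T/(π τ_allow))^(1/3) = (16·37320/(π·6.07×10^7))^(1/3) = 0.1463 m.

146 mm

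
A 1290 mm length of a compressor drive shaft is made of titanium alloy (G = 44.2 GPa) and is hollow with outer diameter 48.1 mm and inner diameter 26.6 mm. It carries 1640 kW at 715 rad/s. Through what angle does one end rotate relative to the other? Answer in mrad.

141 mrad

ω = 715 rad/s, so T = P/ω = 1640×10³ / 715.0 = 2294 N·m.
J = π(d_o⁴ − d_i⁴)/32 = π(0.0481⁴ − 0.0266⁴)/32 = 4.764×10^-7 m⁴.
θ = T·L/(G·J) = 2294 × 1.29 / (44.2×10⁹ × 4.764×10^-7) = 0.1405 rad.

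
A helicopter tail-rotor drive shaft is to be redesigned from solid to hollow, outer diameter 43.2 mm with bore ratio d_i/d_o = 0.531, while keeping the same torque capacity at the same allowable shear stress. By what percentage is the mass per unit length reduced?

24.1 %

Equal τ_max and T ⇒ the solid shaft needs d_s³ = d_o³(1−k⁴), so d_s = 43.2·(1−0.531⁴)^(1/3) = 42.02 mm.
Area ratio A_h/A_s = d_o²(1−k²)/d_s² = (1−k²)/(1−k⁴)^(2/3) = 0.7588.
Mass saving = 1 − 0.7588 = 24.1 %.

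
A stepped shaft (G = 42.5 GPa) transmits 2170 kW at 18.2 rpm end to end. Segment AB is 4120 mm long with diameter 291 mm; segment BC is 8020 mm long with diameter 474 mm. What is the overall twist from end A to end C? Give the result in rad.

ω = 2π·18.2/60 = 1.906 rad/s, so T = P/ω = 2170×10³ / 1.906 = 1.139e6 N·m.
J_AB = π(0.291)⁴/32 = 7.04×10^-4 m⁴; J_BC = π(0.474)⁴/32 = 4.96×10^-3 m⁴.
θ = (T/G)·Σ L_i/J_i = (1.139e6/42.5×10⁹)·(4.12/7.04×10^-4 + 8.02/4.96×10^-3) = 0.2001 rad.

0.200 rad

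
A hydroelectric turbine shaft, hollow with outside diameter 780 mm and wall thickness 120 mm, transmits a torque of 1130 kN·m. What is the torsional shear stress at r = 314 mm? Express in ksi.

1.84 ksi

J = π(d_o⁴ − d_i⁴)/32 = π(0.780⁴ − 0.540⁴)/32 = 0.02799 m⁴.
Shear stress varies linearly with radius: τ = T·r/J = 1.130e6 × 0.314 / 0.02799 = 1.268×10^7 Pa.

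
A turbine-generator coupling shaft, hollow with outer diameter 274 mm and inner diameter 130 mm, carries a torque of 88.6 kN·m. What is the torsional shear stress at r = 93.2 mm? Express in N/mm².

15.7 N/mm²

J = π(d_o⁴ − d_i⁴)/32 = π(0.274⁴ − 0.130⁴)/32 = 5.253×10^-4 m⁴.
Shear stress varies linearly with radius: τ = T·r/J = 88600 × 0.0932 / 5.253×10^-4 = 1.572×10^7 Pa.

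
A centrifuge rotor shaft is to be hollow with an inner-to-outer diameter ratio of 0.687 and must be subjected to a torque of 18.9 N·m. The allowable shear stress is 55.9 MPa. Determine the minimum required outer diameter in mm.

13.0 mm

For a hollow shaft with d_i/d_o = 0.687: τ_max = 16T/(π d_o³ (1−k⁴)), so d_o = [16T/(π τ_allow (1−k⁴))]^(1/3) = [16·18.90/(π·5.59×10^7·0.7772)]^(1/3) = 0.01304 m.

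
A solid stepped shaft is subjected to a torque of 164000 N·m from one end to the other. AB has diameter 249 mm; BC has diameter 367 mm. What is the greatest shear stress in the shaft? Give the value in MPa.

Under the same torque, τ_max = 16T/(πd³) is largest where d is smallest — segment AB (d = 249 mm).
τ_max = 16·164000/(π·(0.249)³) = 5.410×10^7 Pa.

54.1 MPa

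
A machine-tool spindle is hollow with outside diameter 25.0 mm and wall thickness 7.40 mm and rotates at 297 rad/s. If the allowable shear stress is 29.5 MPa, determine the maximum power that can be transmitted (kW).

26.1 kW

J = π(d_o⁴ − d_i⁴)/32 = π(0.0250⁴ − 0.0102⁴)/32 = 3.729×10^-8 m⁴.
T_max = τ_allow·J/r = 2.95×10^7 × 3.729×10^-8 / 0.0125 = 88.00 N·m.
ω = 297 rad/s, so P_max = T_max·ω = 2.614×10^4 W.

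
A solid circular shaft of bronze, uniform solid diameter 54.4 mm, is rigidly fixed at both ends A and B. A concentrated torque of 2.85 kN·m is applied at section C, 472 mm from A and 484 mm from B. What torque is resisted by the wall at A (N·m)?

With uniform GJ and both ends fixed, compatibility θ_AC = θ_CB gives T_A·a = T_B·b, together with T_A + T_B = T₀.
T_A = T₀·b/(a+b) = 2850·484/956.0 = 1443 N·m; T_B = 1407 N·m.

1440 N·m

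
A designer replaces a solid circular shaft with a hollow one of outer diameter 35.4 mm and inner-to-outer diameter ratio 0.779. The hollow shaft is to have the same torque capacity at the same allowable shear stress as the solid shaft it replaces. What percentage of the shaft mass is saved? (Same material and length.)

46.6 %

Equal τ_max and T ⇒ the solid shaft needs d_s³ = d_o³(1−k⁴), so d_s = 35.4·(1−0.779⁴)^(1/3) = 30.38 mm.
Area ratio A_h/A_s = d_o²(1−k²)/d_s² = (1−k²)/(1−k⁴)^(2/3) = 0.5340.
Mass saving = 1 − 0.5340 = 46.6 %.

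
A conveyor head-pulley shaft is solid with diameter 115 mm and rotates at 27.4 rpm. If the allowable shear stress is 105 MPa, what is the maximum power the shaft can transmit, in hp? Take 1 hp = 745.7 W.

J = πd⁴/32 = π(0.115)⁴/32 = 1.717×10^-5 m⁴.
T_max = τ_allow·J/r = 1.05×10^8 × 1.717×10^-5 / 0.0575 = 31360 N·m.
ω = 2π·27.4/60 = 2.869 rad/s, so P_max = T_max·ω = 8.997×10^4 W.

121 hp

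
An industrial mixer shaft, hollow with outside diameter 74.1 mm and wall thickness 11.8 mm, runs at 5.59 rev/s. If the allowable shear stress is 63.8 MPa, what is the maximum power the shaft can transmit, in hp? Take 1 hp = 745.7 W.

188 hp

J = π(d_o⁴ − d_i⁴)/32 = π(0.0741⁴ − 0.0505⁴)/32 = 2.321×10^-6 m⁴.
T_max = τ_allow·J/r = 6.38×10^7 × 2.321×10^-6 / 0.0370 = 3997 N·m.
ω = 2π·5.59 = 35.12 rad/s, so P_max = T_max·ω = 1.404×10^5 W.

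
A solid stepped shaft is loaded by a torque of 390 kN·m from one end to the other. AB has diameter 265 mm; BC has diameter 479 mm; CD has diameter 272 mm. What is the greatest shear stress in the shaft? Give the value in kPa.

107000 kPa

Under the same torque, τ_max = 16T/(πd³) is largest where d is smallest — segment AB (d = 265 mm).
τ_max = 16·390000/(π·(0.265)³) = 1.067×10^8 Pa.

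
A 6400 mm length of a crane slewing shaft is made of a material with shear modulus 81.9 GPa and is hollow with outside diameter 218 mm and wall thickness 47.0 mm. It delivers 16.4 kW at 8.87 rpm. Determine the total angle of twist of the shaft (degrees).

ω = 2π·8.87/60 = 0.9289 rad/s, so T = P/ω = 16.4×10³ / 0.9289 = 17660 N·m.
J = π(d_o⁴ − d_i⁴)/32 = π(0.218⁴ − 0.124⁴)/32 = 1.985×10^-4 m⁴.
θ = T·L/(G·J) = 17660 × 6.40 / (81.9×10⁹ × 1.985×10^-4) = 6.950×10^-3 rad.

0.398°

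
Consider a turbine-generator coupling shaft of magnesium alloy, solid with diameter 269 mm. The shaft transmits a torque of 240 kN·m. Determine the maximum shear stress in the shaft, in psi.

J = πd⁴/32 = π(0.269)⁴/32 = 5.141×10^-4 m⁴.
τ_max = T·r/J = 240000 × 0.135 / 5.141×10^-4 = 6.279×10^7 Pa.

9110 psi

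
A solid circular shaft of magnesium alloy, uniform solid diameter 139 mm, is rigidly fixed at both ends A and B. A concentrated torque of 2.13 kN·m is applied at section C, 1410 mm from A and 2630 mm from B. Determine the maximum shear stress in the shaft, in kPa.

With uniform GJ and both ends fixed, compatibility θ_AC = θ_CB gives T_A·a = T_B·b, together with T_A + T_B = T₀.
T_A = T₀·b/(a+b) = 2130·2630/4040 = 1387 N·m; T_B = 743.4 N·m.
τ in each portion: τ_AC = 2.63×10^6 Pa, τ_CB = 1.41×10^6 Pa; maximum is in AC.
τ_max = T_AC·r/J = 1387·0.0695/3.66×10^-5 = 2.630×10^6 Pa.

2630 kPa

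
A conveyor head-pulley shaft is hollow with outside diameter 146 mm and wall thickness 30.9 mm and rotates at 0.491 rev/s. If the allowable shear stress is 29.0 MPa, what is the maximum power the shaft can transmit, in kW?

48.6 kW

J = π(d_o⁴ − d_i⁴)/32 = π(0.146⁴ − 0.0842⁴)/32 = 3.967×10^-5 m⁴.
T_max = τ_allow·J/r = 2.90×10^7 × 3.967×10^-5 / 0.0730 = 15760 N·m.
ω = 2π·0.491 = 3.085 rad/s, so P_max = T_max·ω = 4.862×10^4 W.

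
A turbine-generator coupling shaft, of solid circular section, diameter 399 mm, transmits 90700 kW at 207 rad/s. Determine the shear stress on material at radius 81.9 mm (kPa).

14400 kPa

ω = 207 rad/s, so T = P/ω = 90700×10³ / 207.0 = 438200 N·m.
J = πd⁴/32 = π(0.399)⁴/32 = 2.488×10^-3 m⁴.
Shear stress varies linearly with radius: τ = T·r/J = 438200 × 0.0819 / 2.488×10^-3 = 1.442×10^7 Pa.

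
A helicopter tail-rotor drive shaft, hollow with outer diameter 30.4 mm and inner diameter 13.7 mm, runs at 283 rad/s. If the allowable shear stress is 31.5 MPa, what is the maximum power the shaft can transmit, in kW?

J = π(d_o⁴ − d_i⁴)/32 = π(0.0304⁴ − 0.0137⁴)/32 = 8.039×10^-8 m⁴.
T_max = τ_allow·J/r = 3.15×10^7 × 8.039×10^-8 / 0.0152 = 166.6 N·m.
ω = 283 rad/s, so P_max = T_max·ω = 4.715×10^4 W.

47.1 kW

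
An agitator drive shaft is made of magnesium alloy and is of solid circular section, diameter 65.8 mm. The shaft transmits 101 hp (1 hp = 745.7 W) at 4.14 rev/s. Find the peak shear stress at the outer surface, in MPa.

ω = 2π·4.14 = 26.01 rad/s, so T = P/ω = 101×745.7 / 26.01 = 2895 N·m.
J = πd⁴/32 = π(0.0658)⁴/32 = 1.840×10^-6 m⁴.
τ_max = T·r/J = 2895 × 0.0329 / 1.840×10^-6 = 5.176×10^7 Pa.

51.8 MPa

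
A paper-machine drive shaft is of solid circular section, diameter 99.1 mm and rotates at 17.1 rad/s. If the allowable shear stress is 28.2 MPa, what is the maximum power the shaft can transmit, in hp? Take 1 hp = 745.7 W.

J = πd⁴/32 = π(0.0991)⁴/32 = 9.469×10^-6 m⁴.
T_max = τ_allow·J/r = 2.82×10^7 × 9.469×10^-6 / 0.0495 = 5389 N·m.
ω = 17.1 rad/s, so P_max = T_max·ω = 9.215×10^4 W.

124 hp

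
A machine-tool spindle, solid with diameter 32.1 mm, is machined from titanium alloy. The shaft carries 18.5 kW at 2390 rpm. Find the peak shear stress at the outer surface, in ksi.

1.65 ksi

ω = 2π·2390/60 = 250.3 rad/s, so T = P/ω = 18.5×10³ / 250.3 = 73.92 N·m.
J = πd⁴/32 = π(0.0321)⁴/32 = 1.042×10^-7 m⁴.
τ_max = T·r/J = 73.92 × 0.0161 / 1.042×10^-7 = 1.138×10^7 Pa.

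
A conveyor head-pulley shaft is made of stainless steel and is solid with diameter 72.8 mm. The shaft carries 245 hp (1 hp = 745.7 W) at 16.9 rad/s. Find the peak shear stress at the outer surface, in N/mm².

ω = 16.9 rad/s, so T = P/ω = 245×745.7 / 16.90 = 10810 N·m.
J = πd⁴/32 = π(0.0728)⁴/32 = 2.758×10^-6 m⁴.
τ_max = T·r/J = 10810 × 0.0364 / 2.758×10^-6 = 1.427×10^8 Pa.

143 N/mm²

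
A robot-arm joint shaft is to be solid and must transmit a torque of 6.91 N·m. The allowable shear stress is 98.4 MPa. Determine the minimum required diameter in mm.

For a solid shaft τ_max = 16T/(πd³), so d = (16T/(π τ_allow))^(1/3) = (16·6.910/(π·9.84×10^7))^(1/3) = 0.007098 m.

7.10 mm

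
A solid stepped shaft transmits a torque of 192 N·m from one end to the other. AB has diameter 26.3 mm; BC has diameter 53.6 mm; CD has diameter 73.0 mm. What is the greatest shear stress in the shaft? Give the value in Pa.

5.38e7 Pa

Under the same torque, τ_max = 16T/(πd³) is largest where d is smallest — segment AB (d = 26.3 mm).
τ_max = 16·192.0/(π·(0.0263)³) = 5.375×10^7 Pa.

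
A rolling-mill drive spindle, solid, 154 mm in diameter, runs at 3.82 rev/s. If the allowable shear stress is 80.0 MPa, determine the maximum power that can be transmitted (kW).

J = πd⁴/32 = π(0.154)⁴/32 = 5.522×10^-5 m⁴.
T_max = τ_allow·J/r = 8.00×10^7 × 5.522×10^-5 / 0.0770 = 57370 N·m.
ω = 2π·3.82 = 24.00 rad/s, so P_max = T_max·ω = 1.377×10^6 W.

1380 kW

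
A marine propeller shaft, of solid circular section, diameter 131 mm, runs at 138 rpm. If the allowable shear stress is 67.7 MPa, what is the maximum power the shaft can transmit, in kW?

432 kW

J = πd⁴/32 = π(0.131)⁴/32 = 2.891×10^-5 m⁴.
T_max = τ_allow·J/r = 6.77×10^7 × 2.891×10^-5 / 0.0655 = 29880 N·m.
ω = 2π·138/60 = 14.45 rad/s, so P_max = T_max·ω = 4.319×10^5 W.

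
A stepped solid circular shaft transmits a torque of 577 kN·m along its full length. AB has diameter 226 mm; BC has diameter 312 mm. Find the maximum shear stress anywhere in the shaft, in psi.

36900 psi

Under the same torque, τ_max = 16T/(πd³) is largest where d is smallest — segment AB (d = 226 mm).
τ_max = 16·577000/(π·(0.226)³) = 2.546×10^8 Pa.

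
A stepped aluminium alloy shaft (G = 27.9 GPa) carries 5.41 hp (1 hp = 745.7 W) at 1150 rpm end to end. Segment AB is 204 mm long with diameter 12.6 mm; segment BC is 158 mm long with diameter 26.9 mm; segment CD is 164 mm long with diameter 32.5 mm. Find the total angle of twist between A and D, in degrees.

5.99°

ω = 2π·1150/60 = 120.4 rad/s, so T = P/ω = 5.41×745.7 / 120.4 = 33.50 N·m.
J_AB = π(0.0126)⁴/32 = 2.47×10^-9 m⁴; J_BC = π(0.0269)⁴/32 = 5.14×10^-8 m⁴; J_CD = π(0.0325)⁴/32 = 1.10×10^-7 m⁴.
θ = (T/G)·Σ L_i/J_i = (33.50/27.9×10⁹)·(0.204/2.47×10^-9 + 0.158/5.14×10^-8 + 0.164/1.10×10^-7) = 0.1045 rad.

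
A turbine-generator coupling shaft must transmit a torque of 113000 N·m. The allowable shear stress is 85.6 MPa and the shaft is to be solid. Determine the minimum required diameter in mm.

For a solid shaft τ_max = 16T/(πd³), so d = (16T/(π τ_allow))^(1/3) = (16·113000/(π·8.56×10^7))^(1/3) = 0.1887 m.

189 mm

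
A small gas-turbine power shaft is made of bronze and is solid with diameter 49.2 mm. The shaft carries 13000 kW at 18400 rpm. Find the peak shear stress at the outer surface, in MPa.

289 MPa

ω = 2π·18400/60 = 1927 rad/s, so T = P/ω = 13000×10³ / 1927 = 6747 N·m.
J = πd⁴/32 = π(0.0492)⁴/32 = 5.753×10^-7 m⁴.
τ_max = T·r/J = 6747 × 0.0246 / 5.753×10^-7 = 2.885×10^8 Pa.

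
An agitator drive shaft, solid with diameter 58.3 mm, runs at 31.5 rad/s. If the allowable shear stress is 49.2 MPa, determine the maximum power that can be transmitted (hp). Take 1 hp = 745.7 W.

J = πd⁴/32 = π(0.0583)⁴/32 = 1.134×10^-6 m⁴.
T_max = τ_allow·J/r = 4.92×10^7 × 1.134×10^-6 / 0.0291 = 1914 N·m.
ω = 31.5 rad/s, so P_max = T_max·ω = 6.030×10^4 W.

80.9 hp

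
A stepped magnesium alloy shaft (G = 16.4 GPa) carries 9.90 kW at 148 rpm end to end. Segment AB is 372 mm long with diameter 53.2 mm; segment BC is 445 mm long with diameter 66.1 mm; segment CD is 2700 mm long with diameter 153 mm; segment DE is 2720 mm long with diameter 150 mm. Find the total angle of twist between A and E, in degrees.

ω = 2π·148/60 = 15.50 rad/s, so T = P/ω = 9.90×10³ / 15.50 = 638.8 N·m.
J_AB = π(0.0532)⁴/32 = 7.86×10^-7 m⁴; J_BC = π(0.0661)⁴/32 = 1.87×10^-6 m⁴; J_CD = π(0.153)⁴/32 = 5.38×10^-5 m⁴; J_DE = π(0.150)⁴/32 = 4.97×10^-5 m⁴.
θ = (T/G)·Σ L_i/J_i = (638.8/16.4×10⁹)·(0.372/7.86×10^-7 + 0.445/1.87×10^-6 + 2.70/5.38×10^-5 + 2.72/4.97×10^-5) = 0.03176 rad.

1.82°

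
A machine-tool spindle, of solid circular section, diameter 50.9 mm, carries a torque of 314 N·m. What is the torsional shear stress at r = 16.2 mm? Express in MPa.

J = πd⁴/32 = π(0.0509)⁴/32 = 6.590×10^-7 m⁴.
Shear stress varies linearly with radius: τ = T·r/J = 314.0 × 0.0162 / 6.590×10^-7 = 7.719×10^6 Pa.

7.72 MPa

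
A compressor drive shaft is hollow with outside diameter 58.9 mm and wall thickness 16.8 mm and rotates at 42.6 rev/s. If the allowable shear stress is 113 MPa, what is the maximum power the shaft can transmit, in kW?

J = π(d_o⁴ − d_i⁴)/32 = π(0.0589⁴ − 0.0253⁴)/32 = 1.141×10^-6 m⁴.
T_max = τ_allow·J/r = 1.13×10^8 × 1.141×10^-6 / 0.0295 = 4379 N·m.
ω = 2π·42.6 = 267.7 rad/s, so P_max = T_max·ω = 1.172×10^6 W.

1170 kW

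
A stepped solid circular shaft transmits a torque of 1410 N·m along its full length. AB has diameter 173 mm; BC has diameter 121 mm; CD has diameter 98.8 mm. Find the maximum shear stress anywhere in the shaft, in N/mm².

7.45 N/mm²

Under the same torque, τ_max = 16T/(πd³) is largest where d is smallest — segment CD (d = 98.8 mm).
τ_max = 16·1410/(π·(0.0988)³) = 7.446×10^6 Pa.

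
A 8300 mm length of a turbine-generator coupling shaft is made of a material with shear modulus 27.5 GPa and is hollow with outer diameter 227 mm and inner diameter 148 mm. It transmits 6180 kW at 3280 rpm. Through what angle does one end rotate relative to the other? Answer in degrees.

ω = 2π·3280/60 = 343.5 rad/s, so T = P/ω = 6180×10³ / 343.5 = 17990 N·m.
J = π(d_o⁴ − d_i⁴)/32 = π(0.227⁴ − 0.148⁴)/32 = 2.136×10^-4 m⁴.
θ = T·L/(G·J) = 17990 × 8.30 / (27.5×10⁹ × 2.136×10^-4) = 0.02543 rad.

1.46°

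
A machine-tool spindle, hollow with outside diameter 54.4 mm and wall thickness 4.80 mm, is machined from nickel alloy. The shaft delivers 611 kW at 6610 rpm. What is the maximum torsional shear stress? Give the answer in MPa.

ω = 2π·6610/60 = 692.2 rad/s, so T = P/ω = 611×10³ / 692.2 = 882.7 N·m.
J = π(d_o⁴ − d_i⁴)/32 = π(0.0544⁴ − 0.0448⁴)/32 = 4.643×10^-7 m⁴.
τ_max = T·r/J = 882.7 × 0.0272 / 4.643×10^-7 = 5.171×10^7 Pa.

51.7 MPa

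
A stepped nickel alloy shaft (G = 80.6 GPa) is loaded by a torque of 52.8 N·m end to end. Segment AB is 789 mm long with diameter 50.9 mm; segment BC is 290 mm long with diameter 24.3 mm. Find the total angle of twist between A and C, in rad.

0.00633 rad

J_AB = π(0.0509)⁴/32 = 6.59×10^-7 m⁴; J_BC = π(0.0243)⁴/32 = 3.42×10^-8 m⁴.
θ = (T/G)·Σ L_i/J_i = (52.80/80.6×10⁹)·(0.789/6.59×10^-7 + 0.290/3.42×10^-8) = 6.334×10^-3 rad.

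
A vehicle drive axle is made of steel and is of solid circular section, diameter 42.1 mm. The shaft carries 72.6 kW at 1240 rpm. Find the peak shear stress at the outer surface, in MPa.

ω = 2π·1240/60 = 129.9 rad/s, so T = P/ω = 72.6×10³ / 129.9 = 559.1 N·m.
J = πd⁴/32 = π(0.0421)⁴/32 = 3.084×10^-7 m⁴.
τ_max = T·r/J = 559.1 × 0.0210 / 3.084×10^-7 = 3.816×10^7 Pa.

38.2 MPa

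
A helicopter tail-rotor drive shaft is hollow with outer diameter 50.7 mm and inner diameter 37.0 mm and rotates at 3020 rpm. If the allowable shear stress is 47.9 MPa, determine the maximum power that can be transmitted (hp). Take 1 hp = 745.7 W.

J = π(d_o⁴ − d_i⁴)/32 = π(0.0507⁴ − 0.0370⁴)/32 = 4.647×10^-7 m⁴.
T_max = τ_allow·J/r = 4.79×10^7 × 4.647×10^-7 / 0.0254 = 878.0 N·m.
ω = 2π·3020/60 = 316.3 rad/s, so P_max = T_max·ω = 2.777×10^5 W.

372 hp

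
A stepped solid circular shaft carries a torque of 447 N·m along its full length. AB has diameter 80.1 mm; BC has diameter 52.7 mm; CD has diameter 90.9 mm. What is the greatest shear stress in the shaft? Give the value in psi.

Under the same torque, τ_max = 16T/(πd³) is largest where d is smallest — segment BC (d = 52.7 mm).
τ_max = 16·447.0/(π·(0.0527)³) = 1.555×10^7 Pa.

2260 psi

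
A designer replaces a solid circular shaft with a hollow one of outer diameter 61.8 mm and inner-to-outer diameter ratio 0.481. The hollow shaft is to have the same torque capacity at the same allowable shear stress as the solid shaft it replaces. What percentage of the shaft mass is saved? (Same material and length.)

20.3 %

Equal τ_max and T ⇒ the solid shaft needs d_s³ = d_o³(1−k⁴), so d_s = 61.8·(1−0.481⁴)^(1/3) = 60.68 mm.
Area ratio A_h/A_s = d_o²(1−k²)/d_s² = (1−k²)/(1−k⁴)^(2/3) = 0.7974.
Mass saving = 1 − 0.7974 = 20.3 %.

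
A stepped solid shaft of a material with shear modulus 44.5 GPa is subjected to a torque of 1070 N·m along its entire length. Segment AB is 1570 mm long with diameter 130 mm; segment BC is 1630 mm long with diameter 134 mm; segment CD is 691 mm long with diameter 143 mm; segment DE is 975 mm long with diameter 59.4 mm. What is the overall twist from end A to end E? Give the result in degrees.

1.27°

J_AB = π(0.130)⁴/32 = 2.80×10^-5 m⁴; J_BC = π(0.134)⁴/32 = 3.17×10^-5 m⁴; J_CD = π(0.143)⁴/32 = 4.11×10^-5 m⁴; J_DE = π(0.0594)⁴/32 = 1.22×10^-6 m⁴.
θ = (T/G)·Σ L_i/J_i = (1070/44.5×10⁹)·(1.57/2.80×10^-5 + 1.63/3.17×10^-5 + 0.691/4.11×10^-5 + 0.975/1.22×10^-6) = 0.02217 rad.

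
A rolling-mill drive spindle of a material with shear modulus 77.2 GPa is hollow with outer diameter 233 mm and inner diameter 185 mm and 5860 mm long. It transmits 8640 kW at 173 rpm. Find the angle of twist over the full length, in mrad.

208 mrad

ω = 2π·173/60 = 18.12 rad/s, so T = P/ω = 8640×10³ / 18.12 = 476900 N·m.
J = π(d_o⁴ − d_i⁴)/32 = π(0.233⁴ − 0.185⁴)/32 = 1.744×10^-4 m⁴.
θ = T·L/(G·J) = 476900 × 5.86 / (77.2×10⁹ × 1.744×10^-4) = 0.2076 rad.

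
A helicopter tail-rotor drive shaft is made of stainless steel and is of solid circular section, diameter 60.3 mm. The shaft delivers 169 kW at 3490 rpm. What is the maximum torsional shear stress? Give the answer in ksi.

ω = 2π·3490/60 = 365.5 rad/s, so T = P/ω = 169×10³ / 365.5 = 462.4 N·m.
J = πd⁴/32 = π(0.0603)⁴/32 = 1.298×10^-6 m⁴.
τ_max = T·r/J = 462.4 × 0.0301 / 1.298×10^-6 = 1.074×10^7 Pa.

1.56 ksi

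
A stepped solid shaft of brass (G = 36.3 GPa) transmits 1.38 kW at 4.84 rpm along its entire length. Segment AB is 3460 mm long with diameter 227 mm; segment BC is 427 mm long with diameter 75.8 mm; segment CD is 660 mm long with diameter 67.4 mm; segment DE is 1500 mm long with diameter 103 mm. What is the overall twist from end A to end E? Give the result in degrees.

ω = 2π·4.84/60 = 0.5068 rad/s, so T = P/ω = 1.38×10³ / 0.5068 = 2723 N·m.
J_AB = π(0.227)⁴/32 = 2.61×10^-4 m⁴; J_BC = π(0.0758)⁴/32 = 3.24×10^-6 m⁴; J_CD = π(0.0674)⁴/32 = 2.03×10^-6 m⁴; J_DE = π(0.103)⁴/32 = 1.10×10^-5 m⁴.
θ = (T/G)·Σ L_i/J_i = (2723/36.3×10⁹)·(3.46/2.61×10^-4 + 0.427/3.24×10^-6 + 0.660/2.03×10^-6 + 1.50/1.10×10^-5) = 0.04549 rad.

2.61°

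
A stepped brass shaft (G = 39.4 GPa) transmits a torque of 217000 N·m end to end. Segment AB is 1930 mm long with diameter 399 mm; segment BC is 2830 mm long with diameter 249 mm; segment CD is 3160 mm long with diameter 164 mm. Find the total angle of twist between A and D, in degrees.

16.7°

J_AB = π(0.399)⁴/32 = 2.49×10^-3 m⁴; J_BC = π(0.249)⁴/32 = 3.77×10^-4 m⁴; J_CD = π(0.164)⁴/32 = 7.10×10^-5 m⁴.
θ = (T/G)·Σ L_i/J_i = (217000/39.4×10⁹)·(1.93/2.49×10^-3 + 2.83/3.77×10^-4 + 3.16/7.10×10^-5) = 0.2906 rad.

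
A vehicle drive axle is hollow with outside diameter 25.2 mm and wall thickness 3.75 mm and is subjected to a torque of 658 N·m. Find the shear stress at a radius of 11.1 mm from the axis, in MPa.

244 MPa

J = π(d_o⁴ − d_i⁴)/32 = π(0.0252⁴ − 0.0177⁴)/32 = 2.996×10^-8 m⁴.
Shear stress varies linearly with radius: τ = T·r/J = 658.0 × 0.0111 / 2.996×10^-8 = 2.438×10^8 Pa.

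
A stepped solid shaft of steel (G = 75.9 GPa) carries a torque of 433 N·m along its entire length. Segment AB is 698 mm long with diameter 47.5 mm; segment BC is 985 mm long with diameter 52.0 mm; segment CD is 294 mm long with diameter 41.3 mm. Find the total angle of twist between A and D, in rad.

J_AB = π(0.0475)⁴/32 = 5.00×10^-7 m⁴; J_BC = π(0.0520)⁴/32 = 7.18×10^-7 m⁴; J_CD = π(0.0413)⁴/32 = 2.86×10^-7 m⁴.
θ = (T/G)·Σ L_i/J_i = (433.0/75.9×10⁹)·(0.698/5.00×10^-7 + 0.985/7.18×10^-7 + 0.294/2.86×10^-7) = 0.02167 rad.

0.0217 rad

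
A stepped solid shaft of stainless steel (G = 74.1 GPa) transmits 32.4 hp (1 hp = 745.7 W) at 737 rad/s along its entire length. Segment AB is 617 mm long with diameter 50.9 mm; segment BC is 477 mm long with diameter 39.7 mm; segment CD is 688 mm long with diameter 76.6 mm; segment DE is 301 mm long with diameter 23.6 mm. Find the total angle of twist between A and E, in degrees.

ω = 737 rad/s, so T = P/ω = 32.4×745.7 / 737.0 = 32.78 N·m.
J_AB = π(0.0509)⁴/32 = 6.59×10^-7 m⁴; J_BC = π(0.0397)⁴/32 = 2.44×10^-7 m⁴; J_CD = π(0.0766)⁴/32 = 3.38×10^-6 m⁴; J_DE = π(0.0236)⁴/32 = 3.05×10^-8 m⁴.
θ = (T/G)·Σ L_i/J_i = (32.78/74.1×10⁹)·(0.617/6.59×10^-7 + 0.477/2.44×10^-7 + 0.688/3.38×10^-6 + 0.301/3.05×10^-8) = 5.742×10^-3 rad.

0.329°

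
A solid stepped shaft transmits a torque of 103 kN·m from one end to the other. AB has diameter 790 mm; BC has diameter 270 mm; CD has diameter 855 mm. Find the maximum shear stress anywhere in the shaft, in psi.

Under the same torque, τ_max = 16T/(πd³) is largest where d is smallest — segment BC (d = 270 mm).
τ_max = 16·103000/(π·(0.270)³) = 2.665×10^7 Pa.

3870 psi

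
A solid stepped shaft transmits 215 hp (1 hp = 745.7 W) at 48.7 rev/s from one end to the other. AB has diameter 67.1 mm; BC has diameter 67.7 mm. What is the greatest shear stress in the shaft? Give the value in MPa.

ω = 2π·48.7 = 306.0 rad/s, so T = P/ω = 215×745.7 / 306.0 = 524.0 N·m.
Under the same torque, τ_max = 16T/(πd³) is largest where d is smallest — segment AB (d = 67.1 mm).
τ_max = 16·524.0/(π·(0.0671)³) = 8.833×10^6 Pa.

8.83 MPa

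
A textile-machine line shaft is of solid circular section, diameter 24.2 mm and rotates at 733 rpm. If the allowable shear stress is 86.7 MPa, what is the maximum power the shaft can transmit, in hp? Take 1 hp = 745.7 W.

J = πd⁴/32 = π(0.0242)⁴/32 = 3.367×10^-8 m⁴.
T_max = τ_allow·J/r = 8.67×10^7 × 3.367×10^-8 / 0.0121 = 241.3 N·m.
ω = 2π·733/60 = 76.76 rad/s, so P_max = T_max·ω = 1.852×10^4 W.

24.8 hp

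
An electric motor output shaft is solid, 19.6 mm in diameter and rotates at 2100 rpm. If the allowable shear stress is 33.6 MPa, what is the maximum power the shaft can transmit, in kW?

J = πd⁴/32 = π(0.0196)⁴/32 = 1.449×10^-8 m⁴.
T_max = τ_allow·J/r = 3.36×10^7 × 1.449×10^-8 / 0.00980 = 49.67 N·m.
ω = 2π·2100/60 = 219.9 rad/s, so P_max = T_max·ω = 1.092×10^4 W.

10.9 kW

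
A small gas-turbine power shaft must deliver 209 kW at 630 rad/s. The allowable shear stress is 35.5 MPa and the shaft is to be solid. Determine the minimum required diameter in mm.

36.2 mm

ω = 630 rad/s, so T = P/ω = 209×10³ / 630.0 = 331.7 N·m.
For a solid shaft τ_max = 16T/(πd³), so d = (16T/(π τ_allow))^(1/3) = (16·331.7/(π·3.55×10^7))^(1/3) = 0.03624 m.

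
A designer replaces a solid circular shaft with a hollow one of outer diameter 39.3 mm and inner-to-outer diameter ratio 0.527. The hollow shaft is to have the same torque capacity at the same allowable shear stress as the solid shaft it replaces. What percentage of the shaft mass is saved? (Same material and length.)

Equal τ_max and T ⇒ the solid shaft needs d_s³ = d_o³(1−k⁴), so d_s = 39.3·(1−0.527⁴)^(1/3) = 38.26 mm.
Area ratio A_h/A_s = d_o²(1−k²)/d_s² = (1−k²)/(1−k⁴)^(2/3) = 0.7620.
Mass saving = 1 − 0.7620 = 23.8 %.

23.8 %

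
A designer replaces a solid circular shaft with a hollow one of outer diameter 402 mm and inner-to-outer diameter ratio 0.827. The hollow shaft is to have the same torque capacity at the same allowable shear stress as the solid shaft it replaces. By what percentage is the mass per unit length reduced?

Equal τ_max and T ⇒ the solid shaft needs d_s³ = d_o³(1−k⁴), so d_s = 402·(1−0.827⁴)^(1/3) = 325.8 mm.
Area ratio A_h/A_s = d_o²(1−k²)/d_s² = (1−k²)/(1−k⁴)^(2/3) = 0.4813.
Mass saving = 1 − 0.4813 = 51.9 %.

51.9 %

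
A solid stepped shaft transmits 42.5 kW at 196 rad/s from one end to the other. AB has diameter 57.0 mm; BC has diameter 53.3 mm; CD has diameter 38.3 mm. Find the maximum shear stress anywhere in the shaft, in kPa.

19700 kPa

ω = 196 rad/s, so T = P/ω = 42.5×10³ / 196.0 = 216.8 N·m.
Under the same torque, τ_max = 16T/(πd³) is largest where d is smallest — segment CD (d = 38.3 mm).
τ_max = 16·216.8/(π·(0.0383)³) = 1.966×10^7 Pa.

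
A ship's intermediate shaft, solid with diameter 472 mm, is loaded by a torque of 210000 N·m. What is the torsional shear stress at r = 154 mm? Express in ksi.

J = πd⁴/32 = π(0.472)⁴/32 = 4.873×10^-3 m⁴.
Shear stress varies linearly with radius: τ = T·r/J = 210000 × 0.154 / 4.873×10^-3 = 6.637×10^6 Pa.

0.963 ksi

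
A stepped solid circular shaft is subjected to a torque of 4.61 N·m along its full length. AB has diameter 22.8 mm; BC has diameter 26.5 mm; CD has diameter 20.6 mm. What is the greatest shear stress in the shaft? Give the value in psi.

Under the same torque, τ_max = 16T/(πd³) is largest where d is smallest — segment CD (d = 20.6 mm).
τ_max = 16·4.610/(π·(0.0206)³) = 2.686×10^6 Pa.

390 psi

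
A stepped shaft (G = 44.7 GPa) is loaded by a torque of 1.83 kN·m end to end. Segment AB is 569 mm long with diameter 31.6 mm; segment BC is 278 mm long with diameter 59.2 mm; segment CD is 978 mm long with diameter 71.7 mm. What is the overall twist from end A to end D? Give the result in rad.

J_AB = π(0.0316)⁴/32 = 9.79×10^-8 m⁴; J_BC = π(0.0592)⁴/32 = 1.21×10^-6 m⁴; J_CD = π(0.0717)⁴/32 = 2.59×10^-6 m⁴.
θ = (T/G)·Σ L_i/J_i = (1830/44.7×10⁹)·(0.569/9.79×10^-8 + 0.278/1.21×10^-6 + 0.978/2.59×10^-6) = 0.2628 rad.

0.263 rad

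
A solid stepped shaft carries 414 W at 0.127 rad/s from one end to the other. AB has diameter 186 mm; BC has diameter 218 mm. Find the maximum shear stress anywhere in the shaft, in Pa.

2.58e6 Pa

ω = 0.127 rad/s, so T = P/ω = 414 / 0.1270 = 3260 N·m.
Under the same torque, τ_max = 16T/(πd³) is largest where d is smallest — segment AB (d = 186 mm).
τ_max = 16·3260/(π·(0.186)³) = 2.580×10^6 Pa.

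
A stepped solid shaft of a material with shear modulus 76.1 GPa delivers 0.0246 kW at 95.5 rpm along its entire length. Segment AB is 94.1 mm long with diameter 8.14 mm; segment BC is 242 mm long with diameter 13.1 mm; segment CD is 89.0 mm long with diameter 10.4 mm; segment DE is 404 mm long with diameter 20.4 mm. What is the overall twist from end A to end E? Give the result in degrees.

ω = 2π·95.5/60 = 10.00 rad/s, so T = P/ω = 0.0246×10³ / 10.00 = 2.460 N·m.
J_AB = π(0.00814)⁴/32 = 4.31×10^-10 m⁴; J_BC = π(0.0131)⁴/32 = 2.89×10^-9 m⁴; J_CD = π(0.0104)⁴/32 = 1.15×10^-9 m⁴; J_DE = π(0.0204)⁴/32 = 1.70×10^-8 m⁴.
θ = (T/G)·Σ L_i/J_i = (2.460/76.1×10⁹)·(0.0941/4.31×10^-10 + 0.242/2.89×10^-9 + 0.0890/1.15×10^-9 + 0.404/1.70×10^-8) = 0.01304 rad.

0.747°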